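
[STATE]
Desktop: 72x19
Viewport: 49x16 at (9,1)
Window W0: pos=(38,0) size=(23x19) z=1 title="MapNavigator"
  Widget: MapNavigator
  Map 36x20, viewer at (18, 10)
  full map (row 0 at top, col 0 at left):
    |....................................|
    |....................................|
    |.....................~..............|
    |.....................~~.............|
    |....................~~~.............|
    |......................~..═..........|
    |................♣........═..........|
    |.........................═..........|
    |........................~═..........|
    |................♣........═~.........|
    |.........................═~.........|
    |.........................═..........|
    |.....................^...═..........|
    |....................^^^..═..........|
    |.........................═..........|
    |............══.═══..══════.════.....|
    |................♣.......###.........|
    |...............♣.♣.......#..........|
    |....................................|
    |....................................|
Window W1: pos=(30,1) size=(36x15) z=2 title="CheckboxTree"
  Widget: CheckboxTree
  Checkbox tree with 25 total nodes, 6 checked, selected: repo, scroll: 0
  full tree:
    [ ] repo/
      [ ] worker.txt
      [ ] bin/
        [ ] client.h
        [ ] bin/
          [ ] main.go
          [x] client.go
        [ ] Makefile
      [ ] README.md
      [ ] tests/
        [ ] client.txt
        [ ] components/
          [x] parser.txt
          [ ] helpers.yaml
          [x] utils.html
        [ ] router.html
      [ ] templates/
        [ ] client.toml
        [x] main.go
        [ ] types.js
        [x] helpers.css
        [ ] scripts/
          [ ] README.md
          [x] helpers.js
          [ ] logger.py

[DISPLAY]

                     ┏━━━━━━━━━━━━━━━━━━━━━━━━━━━
                     ┃ CheckboxTree              
                     ┠───────────────────────────
                     ┃>[-] repo/                 
                     ┃   [ ] worker.txt          
                     ┃   [-] bin/                
                     ┃     [ ] client.h          
                     ┃     [-] bin/              
                     ┃       [ ] main.go         
                     ┃       [x] client.go       
                     ┃     [ ] Makefile          
                     ┃   [ ] README.md           
                     ┃   [-] tests/              
                     ┃     [ ] client.txt        
                     ┗━━━━━━━━━━━━━━━━━━━━━━━━━━━
                             ┃........♣.......###


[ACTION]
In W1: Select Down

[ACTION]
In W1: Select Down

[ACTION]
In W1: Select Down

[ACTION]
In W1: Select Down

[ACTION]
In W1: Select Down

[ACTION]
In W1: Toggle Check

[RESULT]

                     ┏━━━━━━━━━━━━━━━━━━━━━━━━━━━
                     ┃ CheckboxTree              
                     ┠───────────────────────────
                     ┃ [-] repo/                 
                     ┃   [ ] worker.txt          
                     ┃   [-] bin/                
                     ┃     [ ] client.h          
                     ┃     [x] bin/              
                     ┃>      [x] main.go         
                     ┃       [x] client.go       
                     ┃     [ ] Makefile          
                     ┃   [ ] README.md           
                     ┃   [-] tests/              
                     ┃     [ ] client.txt        
                     ┗━━━━━━━━━━━━━━━━━━━━━━━━━━━
                             ┃........♣.......###


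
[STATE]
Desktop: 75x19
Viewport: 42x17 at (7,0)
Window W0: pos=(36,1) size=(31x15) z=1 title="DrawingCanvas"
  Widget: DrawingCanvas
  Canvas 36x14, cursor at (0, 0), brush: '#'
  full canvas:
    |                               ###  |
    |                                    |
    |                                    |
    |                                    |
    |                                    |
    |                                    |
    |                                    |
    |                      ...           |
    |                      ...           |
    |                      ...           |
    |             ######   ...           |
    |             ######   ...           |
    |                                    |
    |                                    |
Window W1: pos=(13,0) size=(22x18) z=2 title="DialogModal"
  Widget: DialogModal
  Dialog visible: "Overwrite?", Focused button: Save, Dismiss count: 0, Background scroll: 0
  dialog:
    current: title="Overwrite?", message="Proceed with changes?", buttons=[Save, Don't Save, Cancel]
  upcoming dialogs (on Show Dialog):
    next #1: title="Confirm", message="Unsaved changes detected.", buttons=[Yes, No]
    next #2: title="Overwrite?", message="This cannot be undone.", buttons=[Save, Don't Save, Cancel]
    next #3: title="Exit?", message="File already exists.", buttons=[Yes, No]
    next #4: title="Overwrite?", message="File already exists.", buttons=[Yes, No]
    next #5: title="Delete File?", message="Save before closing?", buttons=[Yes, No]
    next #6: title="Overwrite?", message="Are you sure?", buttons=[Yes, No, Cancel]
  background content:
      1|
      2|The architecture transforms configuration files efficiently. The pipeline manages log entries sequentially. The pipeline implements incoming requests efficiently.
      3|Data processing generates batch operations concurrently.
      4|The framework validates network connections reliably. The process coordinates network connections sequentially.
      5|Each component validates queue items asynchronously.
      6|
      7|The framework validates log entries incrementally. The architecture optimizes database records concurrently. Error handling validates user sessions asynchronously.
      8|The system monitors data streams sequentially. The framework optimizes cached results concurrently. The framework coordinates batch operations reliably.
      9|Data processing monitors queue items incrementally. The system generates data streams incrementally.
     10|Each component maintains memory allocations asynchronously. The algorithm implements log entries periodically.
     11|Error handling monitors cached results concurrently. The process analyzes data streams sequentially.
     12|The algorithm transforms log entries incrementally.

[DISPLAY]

      ┏━━━━━━━━━━━━━━━━━━━━┓              
      ┃ DialogModal        ┃ ┏━━━━━━━━━━━━
      ┠────────────────────┨ ┃ DrawingCanv
      ┃                    ┃ ┠────────────
      ┃The architecture tra┃ ┃+           
      ┃Data processing gene┃ ┃            
      ┃The framework valida┃ ┃            
      ┃Ea┌──────────────┐id┃ ┃            
      ┃  │  Overwrite?  │  ┃ ┃            
      ┃Th│Proceed with c│da┃ ┃            
      ┃Th│[Save]  Don't │s ┃ ┃            
      ┃Da└──────────────┘ni┃ ┃            
      ┃Each component maint┃ ┃            
      ┃Error handling monit┃ ┃            
      ┃The algorithm transf┃ ┃            
      ┃                    ┃ ┗━━━━━━━━━━━━
      ┃                    ┃              


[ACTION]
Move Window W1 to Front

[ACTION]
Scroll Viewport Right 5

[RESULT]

 ┏━━━━━━━━━━━━━━━━━━━━┓                   
 ┃ DialogModal        ┃ ┏━━━━━━━━━━━━━━━━━
 ┠────────────────────┨ ┃ DrawingCanvas   
 ┃                    ┃ ┠─────────────────
 ┃The architecture tra┃ ┃+                
 ┃Data processing gene┃ ┃                 
 ┃The framework valida┃ ┃                 
 ┃Ea┌──────────────┐id┃ ┃                 
 ┃  │  Overwrite?  │  ┃ ┃                 
 ┃Th│Proceed with c│da┃ ┃                 
 ┃Th│[Save]  Don't │s ┃ ┃                 
 ┃Da└──────────────┘ni┃ ┃                 
 ┃Each component maint┃ ┃                 
 ┃Error handling monit┃ ┃                 
 ┃The algorithm transf┃ ┃             ####
 ┃                    ┃ ┗━━━━━━━━━━━━━━━━━
 ┃                    ┃                   


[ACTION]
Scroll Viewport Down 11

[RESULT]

 ┠────────────────────┨ ┃ DrawingCanvas   
 ┃                    ┃ ┠─────────────────
 ┃The architecture tra┃ ┃+                
 ┃Data processing gene┃ ┃                 
 ┃The framework valida┃ ┃                 
 ┃Ea┌──────────────┐id┃ ┃                 
 ┃  │  Overwrite?  │  ┃ ┃                 
 ┃Th│Proceed with c│da┃ ┃                 
 ┃Th│[Save]  Don't │s ┃ ┃                 
 ┃Da└──────────────┘ni┃ ┃                 
 ┃Each component maint┃ ┃                 
 ┃Error handling monit┃ ┃                 
 ┃The algorithm transf┃ ┃             ####
 ┃                    ┃ ┗━━━━━━━━━━━━━━━━━
 ┃                    ┃                   
 ┗━━━━━━━━━━━━━━━━━━━━┛                   
                                          


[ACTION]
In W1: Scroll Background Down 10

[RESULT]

 ┠────────────────────┨ ┃ DrawingCanvas   
 ┃Error handling monit┃ ┠─────────────────
 ┃The algorithm transf┃ ┃+                
 ┃                    ┃ ┃                 
 ┃                    ┃ ┃                 
 ┃  ┌──────────────┐  ┃ ┃                 
 ┃  │  Overwrite?  │  ┃ ┃                 
 ┃  │Proceed with c│  ┃ ┃                 
 ┃  │[Save]  Don't │  ┃ ┃                 
 ┃  └──────────────┘  ┃ ┃                 
 ┃                    ┃ ┃                 
 ┃                    ┃ ┃                 
 ┃                    ┃ ┃             ####
 ┃                    ┃ ┗━━━━━━━━━━━━━━━━━
 ┃                    ┃                   
 ┗━━━━━━━━━━━━━━━━━━━━┛                   
                                          


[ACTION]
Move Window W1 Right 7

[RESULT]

        ┠────────────────────┨ingCanvas   
        ┃Error handling monit┃────────────
        ┃The algorithm transf┃            
        ┃                    ┃            
        ┃                    ┃            
        ┃  ┌──────────────┐  ┃            
        ┃  │  Overwrite?  │  ┃            
        ┃  │Proceed with c│  ┃            
        ┃  │[Save]  Don't │  ┃            
        ┃  └──────────────┘  ┃            
        ┃                    ┃            
        ┃                    ┃            
        ┃                    ┃        ####
        ┃                    ┃━━━━━━━━━━━━
        ┃                    ┃            
        ┗━━━━━━━━━━━━━━━━━━━━┛            
                                          


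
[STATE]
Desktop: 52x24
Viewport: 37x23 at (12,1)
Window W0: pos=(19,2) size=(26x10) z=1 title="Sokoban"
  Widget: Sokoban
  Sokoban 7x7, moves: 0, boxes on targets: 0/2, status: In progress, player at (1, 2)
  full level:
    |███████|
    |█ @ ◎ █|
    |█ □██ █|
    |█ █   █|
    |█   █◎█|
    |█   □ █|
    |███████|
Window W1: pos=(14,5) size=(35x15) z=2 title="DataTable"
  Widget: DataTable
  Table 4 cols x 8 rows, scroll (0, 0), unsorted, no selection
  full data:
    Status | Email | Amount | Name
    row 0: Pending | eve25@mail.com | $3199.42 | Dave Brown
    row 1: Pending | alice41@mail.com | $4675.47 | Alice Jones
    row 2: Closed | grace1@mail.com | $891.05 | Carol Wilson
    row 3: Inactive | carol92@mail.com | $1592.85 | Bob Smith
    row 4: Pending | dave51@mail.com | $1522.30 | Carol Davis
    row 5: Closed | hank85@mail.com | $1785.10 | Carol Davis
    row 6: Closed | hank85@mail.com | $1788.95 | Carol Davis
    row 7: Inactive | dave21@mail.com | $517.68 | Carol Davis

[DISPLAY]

                                     
       ┏━━━━━━━━━━━━━━━━━━━━━━━━┓    
       ┃ Sokoban                ┃    
       ┠────────────────────────┨    
  ┏━━━━━━━━━━━━━━━━━━━━━━━━━━━━━━━━━┓
  ┃ DataTable                       ┃
  ┠─────────────────────────────────┨
  ┃Status  │Email           │Amount ┃
  ┃────────┼────────────────┼───────┃
  ┃Pending │eve25@mail.com  │$3199.4┃
  ┃Pending │alice41@mail.com│$4675.4┃
  ┃Closed  │grace1@mail.com │$891.05┃
  ┃Inactive│carol92@mail.com│$1592.8┃
  ┃Pending │dave51@mail.com │$1522.3┃
  ┃Closed  │hank85@mail.com │$1785.1┃
  ┃Closed  │hank85@mail.com │$1788.9┃
  ┃Inactive│dave21@mail.com │$517.68┃
  ┃                                 ┃
  ┗━━━━━━━━━━━━━━━━━━━━━━━━━━━━━━━━━┛
                                     
                                     
                                     
                                     


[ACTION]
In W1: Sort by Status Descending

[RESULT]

                                     
       ┏━━━━━━━━━━━━━━━━━━━━━━━━┓    
       ┃ Sokoban                ┃    
       ┠────────────────────────┨    
  ┏━━━━━━━━━━━━━━━━━━━━━━━━━━━━━━━━━┓
  ┃ DataTable                       ┃
  ┠─────────────────────────────────┨
  ┃Status ▼│Email           │Amount ┃
  ┃────────┼────────────────┼───────┃
  ┃Pending │eve25@mail.com  │$3199.4┃
  ┃Pending │alice41@mail.com│$4675.4┃
  ┃Pending │dave51@mail.com │$1522.3┃
  ┃Inactive│carol92@mail.com│$1592.8┃
  ┃Inactive│dave21@mail.com │$517.68┃
  ┃Closed  │grace1@mail.com │$891.05┃
  ┃Closed  │hank85@mail.com │$1785.1┃
  ┃Closed  │hank85@mail.com │$1788.9┃
  ┃                                 ┃
  ┗━━━━━━━━━━━━━━━━━━━━━━━━━━━━━━━━━┛
                                     
                                     
                                     
                                     


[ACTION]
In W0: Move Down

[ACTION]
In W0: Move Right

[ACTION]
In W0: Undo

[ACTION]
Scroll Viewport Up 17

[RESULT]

                                     
                                     
       ┏━━━━━━━━━━━━━━━━━━━━━━━━┓    
       ┃ Sokoban                ┃    
       ┠────────────────────────┨    
  ┏━━━━━━━━━━━━━━━━━━━━━━━━━━━━━━━━━┓
  ┃ DataTable                       ┃
  ┠─────────────────────────────────┨
  ┃Status ▼│Email           │Amount ┃
  ┃────────┼────────────────┼───────┃
  ┃Pending │eve25@mail.com  │$3199.4┃
  ┃Pending │alice41@mail.com│$4675.4┃
  ┃Pending │dave51@mail.com │$1522.3┃
  ┃Inactive│carol92@mail.com│$1592.8┃
  ┃Inactive│dave21@mail.com │$517.68┃
  ┃Closed  │grace1@mail.com │$891.05┃
  ┃Closed  │hank85@mail.com │$1785.1┃
  ┃Closed  │hank85@mail.com │$1788.9┃
  ┃                                 ┃
  ┗━━━━━━━━━━━━━━━━━━━━━━━━━━━━━━━━━┛
                                     
                                     
                                     


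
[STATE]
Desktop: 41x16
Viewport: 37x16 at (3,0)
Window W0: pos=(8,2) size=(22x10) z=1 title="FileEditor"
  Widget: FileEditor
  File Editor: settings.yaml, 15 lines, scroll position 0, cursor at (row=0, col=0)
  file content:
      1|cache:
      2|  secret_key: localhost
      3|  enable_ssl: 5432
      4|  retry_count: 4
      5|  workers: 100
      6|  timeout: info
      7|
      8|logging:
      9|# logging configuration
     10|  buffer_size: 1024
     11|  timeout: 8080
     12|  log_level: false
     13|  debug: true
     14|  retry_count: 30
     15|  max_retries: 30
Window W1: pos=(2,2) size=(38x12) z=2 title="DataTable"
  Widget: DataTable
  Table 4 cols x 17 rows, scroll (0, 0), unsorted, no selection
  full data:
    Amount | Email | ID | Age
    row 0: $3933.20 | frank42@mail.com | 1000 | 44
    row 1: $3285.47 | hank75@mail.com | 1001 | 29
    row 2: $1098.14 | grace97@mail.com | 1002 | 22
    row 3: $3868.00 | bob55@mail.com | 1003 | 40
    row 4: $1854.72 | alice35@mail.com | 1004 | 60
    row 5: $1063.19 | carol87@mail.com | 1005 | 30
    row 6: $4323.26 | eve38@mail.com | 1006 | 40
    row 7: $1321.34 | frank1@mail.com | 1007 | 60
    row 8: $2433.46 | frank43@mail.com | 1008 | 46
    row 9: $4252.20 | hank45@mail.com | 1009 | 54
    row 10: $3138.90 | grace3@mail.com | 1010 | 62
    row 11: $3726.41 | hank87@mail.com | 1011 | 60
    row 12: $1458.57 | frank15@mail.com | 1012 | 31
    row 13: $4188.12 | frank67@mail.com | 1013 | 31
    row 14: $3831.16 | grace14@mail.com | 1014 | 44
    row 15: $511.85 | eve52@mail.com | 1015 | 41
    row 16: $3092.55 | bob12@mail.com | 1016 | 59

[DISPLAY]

                                     
                                     
━━━━━━━━━━━━━━━━━━━━━━━━━━━━━━━━━━━━┓
 DataTable                          ┃
────────────────────────────────────┨
Amount  │Email           │ID  │Age  ┃
────────┼────────────────┼────┼───  ┃
$3933.20│frank42@mail.com│1000│44   ┃
$3285.47│hank75@mail.com │1001│29   ┃
$1098.14│grace97@mail.com│1002│22   ┃
$3868.00│bob55@mail.com  │1003│40   ┃
$1854.72│alice35@mail.com│1004│60   ┃
$1063.19│carol87@mail.com│1005│30   ┃
━━━━━━━━━━━━━━━━━━━━━━━━━━━━━━━━━━━━┛
                                     
                                     


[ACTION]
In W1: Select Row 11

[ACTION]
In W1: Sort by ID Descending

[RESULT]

                                     
                                     
━━━━━━━━━━━━━━━━━━━━━━━━━━━━━━━━━━━━┓
 DataTable                          ┃
────────────────────────────────────┨
Amount  │Email           │ID ▼│Age  ┃
────────┼────────────────┼────┼───  ┃
$3092.55│bob12@mail.com  │1016│59   ┃
$511.85 │eve52@mail.com  │1015│41   ┃
$3831.16│grace14@mail.com│1014│44   ┃
$4188.12│frank67@mail.com│1013│31   ┃
$1458.57│frank15@mail.com│1012│31   ┃
$3726.41│hank87@mail.com │1011│60   ┃
━━━━━━━━━━━━━━━━━━━━━━━━━━━━━━━━━━━━┛
                                     
                                     


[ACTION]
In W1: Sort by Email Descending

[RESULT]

                                     
                                     
━━━━━━━━━━━━━━━━━━━━━━━━━━━━━━━━━━━━┓
 DataTable                          ┃
────────────────────────────────────┨
Amount  │Email          ▼│ID  │Age  ┃
────────┼────────────────┼────┼───  ┃
$3726.41│hank87@mail.com │1011│60   ┃
$3285.47│hank75@mail.com │1001│29   ┃
$4252.20│hank45@mail.com │1009│54   ┃
$1098.14│grace97@mail.com│1002│22   ┃
$3138.90│grace3@mail.com │1010│62   ┃
$3831.16│grace14@mail.com│1014│44   ┃
━━━━━━━━━━━━━━━━━━━━━━━━━━━━━━━━━━━━┛
                                     
                                     


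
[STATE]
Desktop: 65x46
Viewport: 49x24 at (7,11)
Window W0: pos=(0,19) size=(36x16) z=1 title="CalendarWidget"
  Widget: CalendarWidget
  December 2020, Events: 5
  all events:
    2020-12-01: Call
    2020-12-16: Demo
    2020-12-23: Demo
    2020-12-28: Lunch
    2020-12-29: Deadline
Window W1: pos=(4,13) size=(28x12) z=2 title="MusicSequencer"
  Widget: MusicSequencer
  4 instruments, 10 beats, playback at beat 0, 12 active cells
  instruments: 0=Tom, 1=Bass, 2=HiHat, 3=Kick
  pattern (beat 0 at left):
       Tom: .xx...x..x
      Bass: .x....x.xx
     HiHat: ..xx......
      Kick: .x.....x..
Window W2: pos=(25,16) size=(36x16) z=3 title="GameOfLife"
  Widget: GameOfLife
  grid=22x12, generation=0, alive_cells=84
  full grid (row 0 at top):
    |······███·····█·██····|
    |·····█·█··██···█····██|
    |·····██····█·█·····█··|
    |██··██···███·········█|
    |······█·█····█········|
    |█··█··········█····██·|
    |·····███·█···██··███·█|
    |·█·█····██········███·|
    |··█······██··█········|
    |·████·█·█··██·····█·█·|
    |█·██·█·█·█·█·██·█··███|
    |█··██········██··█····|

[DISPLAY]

                                                 
                                                 
━━━━━━━━━━━━━━━━━━━━━━━━┓                        
usicSequencer           ┃                        
────────────────────────┨                        
    ▼123456789    ┏━━━━━━━━━━━━━━━━━━━━━━━━━━━━━━
 Tom·██···█··█    ┃ GameOfLife                   
Bass·█····█·██    ┠──────────────────────────────
iHat··██······    ┃Gen: 0                        
Kick·█·····█··    ┃······███·····█·██····        
                  ┃·····█·█··██···█····██        
                  ┃·····██····█·█·····█··        
                  ┃██··██···███·········█        
━━━━━━━━━━━━━━━━━━┃······█·█····█········        
 9 10 11 12 13    ┃█··█··········█····██·        
16* 17 18 19 20   ┃·····███·█···██··███·█        
23* 24 25 26 27   ┃·█·█····██········███·        
* 30 31           ┃··█······██··█········        
                  ┃·████·█·█··██·····█·█·        
                  ┃█·██·█·█·█·█·██·█··███        
                  ┗━━━━━━━━━━━━━━━━━━━━━━━━━━━━━━
                            ┃                    
                            ┃                    
━━━━━━━━━━━━━━━━━━━━━━━━━━━━┛                    


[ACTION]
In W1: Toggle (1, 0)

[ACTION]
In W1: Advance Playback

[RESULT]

                                                 
                                                 
━━━━━━━━━━━━━━━━━━━━━━━━┓                        
usicSequencer           ┃                        
────────────────────────┨                        
    0▼23456789    ┏━━━━━━━━━━━━━━━━━━━━━━━━━━━━━━
 Tom·██···█··█    ┃ GameOfLife                   
Bass██····█·██    ┠──────────────────────────────
iHat··██······    ┃Gen: 0                        
Kick·█·····█··    ┃······███·····█·██····        
                  ┃·····█·█··██···█····██        
                  ┃·····██····█·█·····█··        
                  ┃██··██···███·········█        
━━━━━━━━━━━━━━━━━━┃······█·█····█········        
 9 10 11 12 13    ┃█··█··········█····██·        
16* 17 18 19 20   ┃·····███·█···██··███·█        
23* 24 25 26 27   ┃·█·█····██········███·        
* 30 31           ┃··█······██··█········        
                  ┃·████·█·█··██·····█·█·        
                  ┃█·██·█·█·█·█·██·█··███        
                  ┗━━━━━━━━━━━━━━━━━━━━━━━━━━━━━━
                            ┃                    
                            ┃                    
━━━━━━━━━━━━━━━━━━━━━━━━━━━━┛                    


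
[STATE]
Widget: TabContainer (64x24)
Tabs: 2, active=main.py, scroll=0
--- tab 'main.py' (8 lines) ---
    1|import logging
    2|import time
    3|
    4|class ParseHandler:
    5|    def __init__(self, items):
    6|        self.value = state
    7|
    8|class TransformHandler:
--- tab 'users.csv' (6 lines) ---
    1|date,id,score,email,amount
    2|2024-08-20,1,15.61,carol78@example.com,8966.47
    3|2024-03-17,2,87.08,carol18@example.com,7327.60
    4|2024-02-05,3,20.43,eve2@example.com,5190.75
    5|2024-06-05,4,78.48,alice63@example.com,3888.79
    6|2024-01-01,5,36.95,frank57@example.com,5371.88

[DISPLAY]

[main.py]│ users.csv                                            
────────────────────────────────────────────────────────────────
import logging                                                  
import time                                                     
                                                                
class ParseHandler:                                             
    def __init__(self, items):                                  
        self.value = state                                      
                                                                
class TransformHandler:                                         
                                                                
                                                                
                                                                
                                                                
                                                                
                                                                
                                                                
                                                                
                                                                
                                                                
                                                                
                                                                
                                                                
                                                                


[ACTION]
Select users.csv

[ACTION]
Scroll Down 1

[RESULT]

 main.py │[users.csv]                                           
────────────────────────────────────────────────────────────────
2024-08-20,1,15.61,carol78@example.com,8966.47                  
2024-03-17,2,87.08,carol18@example.com,7327.60                  
2024-02-05,3,20.43,eve2@example.com,5190.75                     
2024-06-05,4,78.48,alice63@example.com,3888.79                  
2024-01-01,5,36.95,frank57@example.com,5371.88                  
                                                                
                                                                
                                                                
                                                                
                                                                
                                                                
                                                                
                                                                
                                                                
                                                                
                                                                
                                                                
                                                                
                                                                
                                                                
                                                                
                                                                


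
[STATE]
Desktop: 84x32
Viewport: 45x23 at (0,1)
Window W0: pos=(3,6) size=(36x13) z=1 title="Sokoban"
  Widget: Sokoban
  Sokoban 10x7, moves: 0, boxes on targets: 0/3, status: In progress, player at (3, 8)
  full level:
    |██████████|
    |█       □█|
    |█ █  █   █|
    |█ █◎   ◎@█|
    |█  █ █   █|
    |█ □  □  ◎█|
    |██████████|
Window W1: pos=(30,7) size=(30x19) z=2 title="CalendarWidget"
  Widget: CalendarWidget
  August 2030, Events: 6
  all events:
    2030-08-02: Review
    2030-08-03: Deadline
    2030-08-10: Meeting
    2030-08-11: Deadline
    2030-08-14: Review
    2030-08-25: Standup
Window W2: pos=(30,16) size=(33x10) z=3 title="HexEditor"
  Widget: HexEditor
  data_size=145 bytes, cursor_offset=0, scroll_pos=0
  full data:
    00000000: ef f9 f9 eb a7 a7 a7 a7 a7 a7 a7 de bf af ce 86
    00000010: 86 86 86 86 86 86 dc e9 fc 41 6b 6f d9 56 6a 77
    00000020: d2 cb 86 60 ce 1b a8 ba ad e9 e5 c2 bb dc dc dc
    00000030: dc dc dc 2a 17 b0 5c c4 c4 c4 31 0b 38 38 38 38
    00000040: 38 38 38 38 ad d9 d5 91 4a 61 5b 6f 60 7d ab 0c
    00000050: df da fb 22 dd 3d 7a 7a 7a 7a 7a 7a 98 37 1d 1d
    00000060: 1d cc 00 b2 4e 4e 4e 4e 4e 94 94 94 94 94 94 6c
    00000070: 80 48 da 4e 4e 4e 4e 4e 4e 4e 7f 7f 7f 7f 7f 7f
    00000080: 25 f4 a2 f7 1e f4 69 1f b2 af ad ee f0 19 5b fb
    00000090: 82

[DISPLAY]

                                             
                                             
                                             
                                             
                                             
   ┏━━━━━━━━━━━━━━━━━━━━━━━━━━━━━━━━━━┓      
   ┃ Sokoban                  ┏━━━━━━━━━━━━━━
   ┠──────────────────────────┃ CalendarWidge
   ┃██████████                ┠──────────────
   ┃█       □█                ┃        August
   ┃█ █  █   █                ┃Mo Tu We Th Fr
   ┃█ █◎   ◎@█                ┃          1  2
   ┃█  █ █   █                ┃ 5  6  7  8  9
   ┃█ □  □  ◎█                ┃12 13 14* 15 1
   ┃██████████                ┃19 20 21 22 23
   ┃Moves: 0  0/3             ┏━━━━━━━━━━━━━━
   ┃                          ┃ HexEditor    
   ┗━━━━━━━━━━━━━━━━━━━━━━━━━━┠──────────────
                              ┃00000000  EF f
                              ┃00000010  86 8
                              ┃00000020  d2 c
                              ┃00000030  dc d
                              ┃00000040  38 3


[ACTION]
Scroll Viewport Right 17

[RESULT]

                                             
                                             
                                             
                                             
                                             
━━━━━━━━━━━━━━━━━━━━━┓                       
             ┏━━━━━━━━━━━━━━━━━━━━━━━━━━━━┓  
─────────────┃ CalendarWidget             ┃  
             ┠────────────────────────────┨  
             ┃        August 2030         ┃  
             ┃Mo Tu We Th Fr Sa Su        ┃  
             ┃          1  2*  3*  4      ┃  
             ┃ 5  6  7  8  9 10* 11*      ┃  
             ┃12 13 14* 15 16 17 18       ┃  
             ┃19 20 21 22 23 24 25*       ┃  
             ┏━━━━━━━━━━━━━━━━━━━━━━━━━━━━━━━
             ┃ HexEditor                     
━━━━━━━━━━━━━┠───────────────────────────────
             ┃00000000  EF f9 f9 eb a7 a7 a7 
             ┃00000010  86 86 86 86 86 86 dc 
             ┃00000020  d2 cb 86 60 ce 1b a8 
             ┃00000030  dc dc dc 2a 17 b0 5c 
             ┃00000040  38 38 38 38 ad d9 d5 


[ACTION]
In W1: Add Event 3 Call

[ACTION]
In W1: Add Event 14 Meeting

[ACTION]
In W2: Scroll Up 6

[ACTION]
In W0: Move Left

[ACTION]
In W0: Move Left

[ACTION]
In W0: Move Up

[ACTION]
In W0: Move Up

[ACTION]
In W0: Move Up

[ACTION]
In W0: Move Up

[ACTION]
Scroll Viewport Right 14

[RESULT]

                                             
                                             
                                             
                                             
                                             
━━━━━━━┓                                     
━━━━━━━━━━━━━━━━━━━━━━━━━━━━┓                
 CalendarWidget             ┃                
────────────────────────────┨                
        August 2030         ┃                
Mo Tu We Th Fr Sa Su        ┃                
          1  2*  3*  4      ┃                
 5  6  7  8  9 10* 11*      ┃                
12 13 14* 15 16 17 18       ┃                
19 20 21 22 23 24 25*       ┃                
━━━━━━━━━━━━━━━━━━━━━━━━━━━━━━━┓             
 HexEditor                     ┃             
───────────────────────────────┨             
00000000  EF f9 f9 eb a7 a7 a7 ┃             
00000010  86 86 86 86 86 86 dc ┃             
00000020  d2 cb 86 60 ce 1b a8 ┃             
00000030  dc dc dc 2a 17 b0 5c ┃             
00000040  38 38 38 38 ad d9 d5 ┃             


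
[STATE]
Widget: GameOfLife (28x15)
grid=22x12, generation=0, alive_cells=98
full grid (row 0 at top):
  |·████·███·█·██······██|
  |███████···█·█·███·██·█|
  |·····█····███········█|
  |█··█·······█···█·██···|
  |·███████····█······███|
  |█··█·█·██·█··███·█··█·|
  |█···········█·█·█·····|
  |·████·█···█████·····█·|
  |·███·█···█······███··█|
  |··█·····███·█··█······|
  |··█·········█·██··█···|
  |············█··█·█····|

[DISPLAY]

Gen: 0                      
·████·███·█·██······██      
███████···█·█·███·██·█      
·····█····███········█      
█··█·······█···█·██···      
·███████····█······███      
█··█·█·██·█··███·█··█·      
█···········█·█·█·····      
·████·█···█████·····█·      
·███·█···█······███··█      
··█·····███·█··█······      
··█·········█·██··█···      
············█··█·█····      
                            
                            


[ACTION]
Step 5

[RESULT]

Gen: 5                      
·········██···········      
······██············██      
······██·····█████····      
██··██·······█·█··█···      
███···········██████··      
·············█··██···█      
·········█···██··█·██·      
·············██··███··      
···········█····██····      
·······█·██···········      
·······██··█·█········      
········█···█·········      
                            
                            


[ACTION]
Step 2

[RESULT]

Gen: 7                      
·······█·······█······      
······███·····█··█····      
·····█··█····█···█····      
······█·····██··█·█···      
█·█·········███·······      
·█··········███····██·      
············█··█···██·      
···········█████··███·      
·········██···███·····      
········██··█·········      
······██·····█········      
·······██···█·········      
                            
                            


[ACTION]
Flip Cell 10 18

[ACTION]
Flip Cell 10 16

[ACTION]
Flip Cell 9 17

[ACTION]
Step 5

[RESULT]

Gen: 12                     
······················      
······················      
······███·············      
······███·············      
·················██···      
···············███···█      
··········█····█·····█      
··········█··········█      
··········█·······███·      
······██········█·····      
·····█··█······█······      
······██··············      
                            
                            
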